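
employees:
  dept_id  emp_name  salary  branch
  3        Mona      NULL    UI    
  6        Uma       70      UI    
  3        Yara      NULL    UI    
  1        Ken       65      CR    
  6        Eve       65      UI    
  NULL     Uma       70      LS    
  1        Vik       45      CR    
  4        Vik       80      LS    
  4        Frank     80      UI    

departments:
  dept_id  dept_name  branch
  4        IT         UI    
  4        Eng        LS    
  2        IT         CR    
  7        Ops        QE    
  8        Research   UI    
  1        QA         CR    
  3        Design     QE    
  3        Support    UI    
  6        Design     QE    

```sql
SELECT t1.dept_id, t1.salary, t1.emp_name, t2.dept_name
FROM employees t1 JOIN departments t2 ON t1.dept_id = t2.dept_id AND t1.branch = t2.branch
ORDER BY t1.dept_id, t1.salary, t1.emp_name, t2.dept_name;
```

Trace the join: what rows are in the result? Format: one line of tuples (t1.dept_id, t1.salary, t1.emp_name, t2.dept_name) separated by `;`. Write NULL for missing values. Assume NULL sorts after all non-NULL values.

INNER JOIN keeps only pairs where the ON condition holds.
Matching on t1.dept_id = t2.dept_id AND t1.branch = t2.branch. A NULL in a compared column never satisfies the condition.
- t1 (dept_id=3, branch=UI) pairs with 1 row(s) of t2.
- t1 (dept_id=6, branch=UI) has no partner → excluded.
- t1 (dept_id=3, branch=UI) pairs with 1 row(s) of t2.
- t1 (dept_id=1, branch=CR) pairs with 1 row(s) of t2.
- t1 (dept_id=6, branch=UI) has no partner → excluded.
- t1 (dept_id=NULL, branch=LS) has no partner → excluded.
- t1 (dept_id=1, branch=CR) pairs with 1 row(s) of t2.
- t1 (dept_id=4, branch=LS) pairs with 1 row(s) of t2.
- t1 (dept_id=4, branch=UI) pairs with 1 row(s) of t2.
After projecting and ordering:
t1.dept_id | t1.salary | t1.emp_name | t2.dept_name
1 | 45 | Vik | QA
1 | 65 | Ken | QA
3 | NULL | Mona | Support
3 | NULL | Yara | Support
4 | 80 | Frank | IT
4 | 80 | Vik | Eng

(1, 45, Vik, QA); (1, 65, Ken, QA); (3, NULL, Mona, Support); (3, NULL, Yara, Support); (4, 80, Frank, IT); (4, 80, Vik, Eng)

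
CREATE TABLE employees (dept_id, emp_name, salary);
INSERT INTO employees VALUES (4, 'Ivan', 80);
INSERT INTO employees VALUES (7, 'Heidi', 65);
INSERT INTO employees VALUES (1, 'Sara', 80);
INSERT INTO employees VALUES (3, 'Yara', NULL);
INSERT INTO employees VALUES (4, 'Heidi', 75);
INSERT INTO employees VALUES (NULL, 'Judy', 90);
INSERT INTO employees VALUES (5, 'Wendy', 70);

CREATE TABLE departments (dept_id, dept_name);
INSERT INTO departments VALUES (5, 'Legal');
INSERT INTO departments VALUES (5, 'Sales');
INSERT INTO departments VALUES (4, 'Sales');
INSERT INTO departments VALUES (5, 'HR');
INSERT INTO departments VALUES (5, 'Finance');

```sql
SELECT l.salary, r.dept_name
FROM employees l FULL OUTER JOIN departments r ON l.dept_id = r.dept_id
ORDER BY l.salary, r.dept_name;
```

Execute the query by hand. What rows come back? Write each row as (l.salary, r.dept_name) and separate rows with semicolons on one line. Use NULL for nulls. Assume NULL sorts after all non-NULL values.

(65, NULL); (70, Finance); (70, HR); (70, Legal); (70, Sales); (75, Sales); (80, Sales); (80, NULL); (90, NULL); (NULL, NULL)

FULL OUTER JOIN keeps every row from both sides; unmatched rows get NULL for the other side's columns.
Matching on l.dept_id = r.dept_id. A NULL in a compared column never satisfies the condition.
Matched pairs: 6; unmatched l rows kept: 4; unmatched r rows kept: 0.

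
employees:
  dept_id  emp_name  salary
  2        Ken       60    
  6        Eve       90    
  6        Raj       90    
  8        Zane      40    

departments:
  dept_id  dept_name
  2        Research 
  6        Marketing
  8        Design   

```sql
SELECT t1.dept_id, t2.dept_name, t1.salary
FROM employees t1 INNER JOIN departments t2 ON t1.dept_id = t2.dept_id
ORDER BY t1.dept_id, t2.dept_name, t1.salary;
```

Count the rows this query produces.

4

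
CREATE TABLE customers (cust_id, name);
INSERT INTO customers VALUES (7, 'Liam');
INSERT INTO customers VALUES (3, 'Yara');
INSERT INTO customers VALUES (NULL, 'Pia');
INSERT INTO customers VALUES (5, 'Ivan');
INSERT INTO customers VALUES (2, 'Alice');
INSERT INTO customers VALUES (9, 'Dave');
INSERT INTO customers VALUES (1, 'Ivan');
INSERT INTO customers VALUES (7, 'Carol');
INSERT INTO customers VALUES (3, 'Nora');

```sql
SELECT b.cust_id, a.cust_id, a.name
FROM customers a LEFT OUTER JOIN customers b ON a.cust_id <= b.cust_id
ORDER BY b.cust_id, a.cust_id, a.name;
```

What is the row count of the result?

39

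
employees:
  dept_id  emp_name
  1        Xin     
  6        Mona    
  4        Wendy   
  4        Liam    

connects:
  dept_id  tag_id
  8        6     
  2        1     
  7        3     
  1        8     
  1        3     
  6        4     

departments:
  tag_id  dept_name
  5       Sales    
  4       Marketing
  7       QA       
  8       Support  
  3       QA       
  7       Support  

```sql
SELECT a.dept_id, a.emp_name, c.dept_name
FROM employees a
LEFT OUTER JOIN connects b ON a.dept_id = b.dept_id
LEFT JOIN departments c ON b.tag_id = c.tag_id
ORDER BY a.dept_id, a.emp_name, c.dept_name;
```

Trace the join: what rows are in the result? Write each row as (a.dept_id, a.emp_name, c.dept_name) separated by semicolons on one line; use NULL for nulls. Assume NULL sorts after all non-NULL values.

Step 1 — a LEFT JOIN b on dept_id → 5 row(s).
Then LEFT JOIN `departments c` on tag_id: each of those 5 rows is kept; rows whose b.tag_id has no match in c get NULL for c's columns.

(1, Xin, QA); (1, Xin, Support); (4, Liam, NULL); (4, Wendy, NULL); (6, Mona, Marketing)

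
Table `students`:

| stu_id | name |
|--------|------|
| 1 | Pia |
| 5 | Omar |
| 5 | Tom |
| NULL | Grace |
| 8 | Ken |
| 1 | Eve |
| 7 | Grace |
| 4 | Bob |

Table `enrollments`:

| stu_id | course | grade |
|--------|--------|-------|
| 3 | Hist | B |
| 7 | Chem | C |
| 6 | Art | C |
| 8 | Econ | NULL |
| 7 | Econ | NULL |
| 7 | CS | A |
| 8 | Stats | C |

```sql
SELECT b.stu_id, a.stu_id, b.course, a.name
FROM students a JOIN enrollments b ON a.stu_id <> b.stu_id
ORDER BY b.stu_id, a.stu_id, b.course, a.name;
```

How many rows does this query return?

INNER JOIN keeps only pairs where the ON condition holds.
Matching on a.stu_id <> b.stu_id. A NULL in a compared column never satisfies the condition.
- stu_id=1: 7 matching b row(s), so 7 row(s) emitted.
- stu_id=5: 7 matching b row(s), so 7 row(s) emitted.
- stu_id=5: 7 matching b row(s), so 7 row(s) emitted.
- stu_id=NULL: no matching b row, dropped.
- stu_id=8: 5 matching b row(s), so 5 row(s) emitted.
- stu_id=1: 7 matching b row(s), so 7 row(s) emitted.
- stu_id=7: 4 matching b row(s), so 4 row(s) emitted.
- stu_id=4: 7 matching b row(s), so 7 row(s) emitted.
Total: 44 rows.

44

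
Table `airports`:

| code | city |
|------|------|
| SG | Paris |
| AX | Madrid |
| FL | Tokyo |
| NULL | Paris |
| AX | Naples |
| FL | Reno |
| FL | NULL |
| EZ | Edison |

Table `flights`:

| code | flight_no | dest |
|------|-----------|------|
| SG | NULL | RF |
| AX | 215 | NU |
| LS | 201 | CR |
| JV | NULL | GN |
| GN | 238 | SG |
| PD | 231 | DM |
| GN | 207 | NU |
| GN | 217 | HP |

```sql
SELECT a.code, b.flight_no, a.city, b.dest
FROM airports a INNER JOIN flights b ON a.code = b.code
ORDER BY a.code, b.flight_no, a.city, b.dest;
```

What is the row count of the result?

3

INNER JOIN keeps only pairs where the ON condition holds.
Matching on a.code = b.code. A NULL in a compared column never satisfies the condition.
- a (code=SG) pairs with 1 row(s) of b.
- a (code=AX) pairs with 1 row(s) of b.
- a (code=FL) has no partner → excluded.
- a (code=NULL) has no partner → excluded.
- a (code=AX) pairs with 1 row(s) of b.
- a (code=FL) has no partner → excluded.
- a (code=FL) has no partner → excluded.
- a (code=EZ) has no partner → excluded.
Total: 3 rows.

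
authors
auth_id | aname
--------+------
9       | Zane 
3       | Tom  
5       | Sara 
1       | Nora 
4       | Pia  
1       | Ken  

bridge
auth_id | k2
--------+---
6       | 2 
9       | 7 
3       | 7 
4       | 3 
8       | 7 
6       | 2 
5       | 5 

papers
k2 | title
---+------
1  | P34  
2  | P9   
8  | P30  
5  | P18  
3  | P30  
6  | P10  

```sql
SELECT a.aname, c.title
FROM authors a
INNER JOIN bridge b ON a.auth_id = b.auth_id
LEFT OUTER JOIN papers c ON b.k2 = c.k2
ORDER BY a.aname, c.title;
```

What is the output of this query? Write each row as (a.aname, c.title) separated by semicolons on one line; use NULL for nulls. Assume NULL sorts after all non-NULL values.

(Pia, P30); (Sara, P18); (Tom, NULL); (Zane, NULL)

Step 1 — a INNER JOIN b on auth_id → 4 row(s).
Then LEFT JOIN `papers c` on k2: each of those 4 rows is kept; rows whose b.k2 has no match in c get NULL for c's columns.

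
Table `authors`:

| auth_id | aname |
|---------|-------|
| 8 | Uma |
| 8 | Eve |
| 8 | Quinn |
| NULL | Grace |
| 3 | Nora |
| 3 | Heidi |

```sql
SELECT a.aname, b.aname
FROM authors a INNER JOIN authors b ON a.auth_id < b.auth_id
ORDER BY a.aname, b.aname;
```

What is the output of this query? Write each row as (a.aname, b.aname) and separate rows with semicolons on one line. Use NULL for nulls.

INNER JOIN keeps only pairs where the ON condition holds.
Matching on a.auth_id < b.auth_id. A NULL in a compared column never satisfies the condition.
Matched pairs: 6.

(Heidi, Eve); (Heidi, Quinn); (Heidi, Uma); (Nora, Eve); (Nora, Quinn); (Nora, Uma)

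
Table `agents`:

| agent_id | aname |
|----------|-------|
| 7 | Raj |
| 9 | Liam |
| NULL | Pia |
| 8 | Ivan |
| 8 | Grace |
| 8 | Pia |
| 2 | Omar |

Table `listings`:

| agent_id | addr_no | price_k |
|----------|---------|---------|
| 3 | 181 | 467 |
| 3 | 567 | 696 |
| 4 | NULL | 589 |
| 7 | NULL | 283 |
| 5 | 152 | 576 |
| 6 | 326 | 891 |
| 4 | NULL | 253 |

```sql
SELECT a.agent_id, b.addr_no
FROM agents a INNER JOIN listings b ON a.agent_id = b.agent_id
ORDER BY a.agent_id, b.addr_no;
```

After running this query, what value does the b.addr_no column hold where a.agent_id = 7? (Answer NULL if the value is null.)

INNER JOIN keeps only pairs where the ON condition holds.
Matching on a.agent_id = b.agent_id. A NULL in a compared column never satisfies the condition.
- a[0] agent_id=7 → 1 match(es) in b → 1 row(s).
- a[1] agent_id=9 → no match; dropped.
- a[2] agent_id=NULL → no match; dropped.
- a[3] agent_id=8 → no match; dropped.
- a[4] agent_id=8 → no match; dropped.
- a[5] agent_id=8 → no match; dropped.
- a[6] agent_id=2 → no match; dropped.

NULL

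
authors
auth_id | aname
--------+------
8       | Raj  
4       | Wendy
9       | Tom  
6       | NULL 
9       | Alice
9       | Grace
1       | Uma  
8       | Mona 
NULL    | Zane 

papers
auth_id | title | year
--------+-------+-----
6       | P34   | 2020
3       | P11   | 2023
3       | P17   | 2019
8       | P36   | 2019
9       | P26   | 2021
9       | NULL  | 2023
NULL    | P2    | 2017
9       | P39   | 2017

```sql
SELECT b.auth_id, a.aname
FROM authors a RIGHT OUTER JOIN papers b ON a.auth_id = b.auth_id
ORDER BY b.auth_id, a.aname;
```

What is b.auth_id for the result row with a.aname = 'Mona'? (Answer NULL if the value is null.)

RIGHT JOIN keeps every row from `papers`; unmatched rows get NULL for `authors`'s columns.
Matching on a.auth_id = b.auth_id. A NULL in a compared column never satisfies the condition.
- a (auth_id=8) pairs with 1 row(s) of b.
- a (auth_id=4) has no partner in b.
- a (auth_id=9) pairs with 3 row(s) of b.
- a (auth_id=6) pairs with 1 row(s) of b.
- a (auth_id=9) pairs with 3 row(s) of b.
- a (auth_id=9) pairs with 3 row(s) of b.
- a (auth_id=1) has no partner in b.
- a (auth_id=8) pairs with 1 row(s) of b.
- a (auth_id=NULL) has no partner in b.
- 3 row(s) from b found no a partner → padded with NULL.

8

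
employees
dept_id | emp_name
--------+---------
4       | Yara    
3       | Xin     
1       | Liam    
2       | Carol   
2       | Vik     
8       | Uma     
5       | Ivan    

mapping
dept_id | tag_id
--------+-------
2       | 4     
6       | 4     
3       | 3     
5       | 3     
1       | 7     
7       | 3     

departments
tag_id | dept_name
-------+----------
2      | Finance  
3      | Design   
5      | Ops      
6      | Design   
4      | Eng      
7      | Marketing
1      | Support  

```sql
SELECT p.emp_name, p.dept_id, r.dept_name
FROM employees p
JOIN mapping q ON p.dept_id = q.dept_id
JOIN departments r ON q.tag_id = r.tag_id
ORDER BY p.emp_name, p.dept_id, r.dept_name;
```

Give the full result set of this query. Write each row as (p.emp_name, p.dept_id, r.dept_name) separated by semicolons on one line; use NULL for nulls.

Evaluate left to right. First `employees p INNER JOIN mapping q` on dept_id: 5 row(s).
Then INNER JOIN `departments r` on tag_id: keep only rows whose q.tag_id appears in r.

(Carol, 2, Eng); (Ivan, 5, Design); (Liam, 1, Marketing); (Vik, 2, Eng); (Xin, 3, Design)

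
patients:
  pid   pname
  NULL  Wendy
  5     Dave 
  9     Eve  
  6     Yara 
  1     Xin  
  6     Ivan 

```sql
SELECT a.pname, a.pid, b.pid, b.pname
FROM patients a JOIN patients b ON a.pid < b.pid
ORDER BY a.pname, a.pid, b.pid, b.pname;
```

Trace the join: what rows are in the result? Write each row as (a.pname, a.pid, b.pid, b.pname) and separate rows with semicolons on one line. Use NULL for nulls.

(Dave, 5, 6, Ivan); (Dave, 5, 6, Yara); (Dave, 5, 9, Eve); (Ivan, 6, 9, Eve); (Xin, 1, 5, Dave); (Xin, 1, 6, Ivan); (Xin, 1, 6, Yara); (Xin, 1, 9, Eve); (Yara, 6, 9, Eve)

INNER JOIN keeps only pairs where the ON condition holds.
Matching on a.pid < b.pid. A NULL in a compared column never satisfies the condition.
Matched pairs: 9.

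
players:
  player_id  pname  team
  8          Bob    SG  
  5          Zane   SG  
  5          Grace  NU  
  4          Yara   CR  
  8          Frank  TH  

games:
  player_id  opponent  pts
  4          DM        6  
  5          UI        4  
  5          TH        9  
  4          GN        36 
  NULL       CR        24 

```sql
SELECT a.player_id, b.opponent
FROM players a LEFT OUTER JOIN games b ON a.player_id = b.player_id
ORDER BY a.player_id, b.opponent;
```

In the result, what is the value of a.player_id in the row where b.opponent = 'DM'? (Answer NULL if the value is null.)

LEFT JOIN keeps every row from `players`; unmatched rows get NULL for `games`'s columns.
Matching on a.player_id = b.player_id. A NULL in a compared column never satisfies the condition.
- player_id=8: no b row matches, row kept with b columns NULL.
- player_id=5: 2 matching b row(s), so 2 row(s) emitted.
- player_id=5: 2 matching b row(s), so 2 row(s) emitted.
- player_id=4: 2 matching b row(s), so 2 row(s) emitted.
- player_id=8: no b row matches, row kept with b columns NULL.

4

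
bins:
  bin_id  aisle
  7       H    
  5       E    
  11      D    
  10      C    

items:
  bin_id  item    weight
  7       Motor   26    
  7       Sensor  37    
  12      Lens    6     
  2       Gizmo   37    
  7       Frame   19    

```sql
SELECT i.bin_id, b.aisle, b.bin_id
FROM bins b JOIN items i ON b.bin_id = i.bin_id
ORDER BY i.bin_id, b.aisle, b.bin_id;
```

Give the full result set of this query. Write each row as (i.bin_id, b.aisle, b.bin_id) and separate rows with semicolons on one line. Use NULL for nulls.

(7, H, 7); (7, H, 7); (7, H, 7)

INNER JOIN keeps only pairs where the ON condition holds.
Matching on b.bin_id = i.bin_id.
- b[0] bin_id=7 → 3 match(es) in i → 3 row(s).
- b[1] bin_id=5 → no match; dropped.
- b[2] bin_id=11 → no match; dropped.
- b[3] bin_id=10 → no match; dropped.
After projecting and ordering:
i.bin_id | b.aisle | b.bin_id
7 | H | 7
7 | H | 7
7 | H | 7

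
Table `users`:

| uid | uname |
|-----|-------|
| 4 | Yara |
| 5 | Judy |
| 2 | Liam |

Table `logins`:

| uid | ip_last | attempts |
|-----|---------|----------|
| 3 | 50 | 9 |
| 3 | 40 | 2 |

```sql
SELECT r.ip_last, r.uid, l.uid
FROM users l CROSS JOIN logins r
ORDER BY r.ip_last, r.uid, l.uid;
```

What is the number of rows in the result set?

CROSS JOIN pairs every row of `users` with every row of `logins`: 3 × 2 = 6 rows.

6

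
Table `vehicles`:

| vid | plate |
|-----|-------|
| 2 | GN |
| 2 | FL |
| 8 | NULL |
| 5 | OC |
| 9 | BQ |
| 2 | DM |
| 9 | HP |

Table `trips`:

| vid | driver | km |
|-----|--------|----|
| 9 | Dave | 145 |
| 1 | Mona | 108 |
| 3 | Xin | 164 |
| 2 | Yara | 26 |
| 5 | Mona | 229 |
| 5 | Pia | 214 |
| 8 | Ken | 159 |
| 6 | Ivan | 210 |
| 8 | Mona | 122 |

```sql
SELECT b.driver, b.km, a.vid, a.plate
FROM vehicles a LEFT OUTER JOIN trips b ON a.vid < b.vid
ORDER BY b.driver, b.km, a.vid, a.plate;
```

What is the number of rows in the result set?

28

LEFT JOIN keeps every row from `vehicles`; unmatched rows get NULL for `trips`'s columns.
Matching on a.vid < b.vid.
- vid=2: 7 matching b row(s), so 7 row(s) emitted.
- vid=2: 7 matching b row(s), so 7 row(s) emitted.
- vid=8: 1 matching b row(s), so 1 row(s) emitted.
- vid=5: 4 matching b row(s), so 4 row(s) emitted.
- vid=9: no b row matches, row kept with b columns NULL.
- vid=2: 7 matching b row(s), so 7 row(s) emitted.
- vid=9: no b row matches, row kept with b columns NULL.
Total: 26 matched + 2 padded = 28 rows.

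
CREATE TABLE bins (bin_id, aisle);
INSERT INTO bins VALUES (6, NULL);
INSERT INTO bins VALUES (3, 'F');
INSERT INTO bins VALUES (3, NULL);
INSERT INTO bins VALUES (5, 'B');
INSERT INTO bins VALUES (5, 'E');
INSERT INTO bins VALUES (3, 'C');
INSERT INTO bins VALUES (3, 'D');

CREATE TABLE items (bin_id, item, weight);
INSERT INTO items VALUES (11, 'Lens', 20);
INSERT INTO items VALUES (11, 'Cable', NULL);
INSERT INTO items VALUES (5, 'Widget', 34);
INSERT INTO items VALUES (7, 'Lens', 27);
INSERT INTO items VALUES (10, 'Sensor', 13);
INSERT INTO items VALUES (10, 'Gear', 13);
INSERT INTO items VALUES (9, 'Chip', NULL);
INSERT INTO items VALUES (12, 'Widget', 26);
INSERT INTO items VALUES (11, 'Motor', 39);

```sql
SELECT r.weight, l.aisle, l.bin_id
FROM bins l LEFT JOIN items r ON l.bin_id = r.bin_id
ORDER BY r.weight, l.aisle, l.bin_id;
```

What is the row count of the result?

7

LEFT JOIN keeps every row from `bins`; unmatched rows get NULL for `items`'s columns.
Matching on l.bin_id = r.bin_id.
Matched pairs: 2; unmatched l rows kept: 5.
Total: 2 matched + 5 padded = 7 rows.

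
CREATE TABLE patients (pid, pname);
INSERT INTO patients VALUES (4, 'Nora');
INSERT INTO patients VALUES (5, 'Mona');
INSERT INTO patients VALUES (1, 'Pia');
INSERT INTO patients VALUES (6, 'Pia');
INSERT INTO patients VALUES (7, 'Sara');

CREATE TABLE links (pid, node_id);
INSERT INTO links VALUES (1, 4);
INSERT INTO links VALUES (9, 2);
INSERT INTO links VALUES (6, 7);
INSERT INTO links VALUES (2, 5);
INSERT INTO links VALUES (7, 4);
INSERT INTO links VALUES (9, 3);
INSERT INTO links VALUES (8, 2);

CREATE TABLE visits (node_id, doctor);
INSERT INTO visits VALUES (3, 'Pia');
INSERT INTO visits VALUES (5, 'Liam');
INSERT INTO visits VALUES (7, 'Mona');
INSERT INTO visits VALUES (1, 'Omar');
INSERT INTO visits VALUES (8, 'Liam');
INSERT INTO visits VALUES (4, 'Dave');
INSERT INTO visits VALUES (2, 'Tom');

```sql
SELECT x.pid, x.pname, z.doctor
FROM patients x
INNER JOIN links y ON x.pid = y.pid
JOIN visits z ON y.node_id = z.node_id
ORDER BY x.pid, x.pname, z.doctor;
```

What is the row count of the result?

Joins associate left-to-right: patients INNER JOIN links on pid gives 3 intermediate row(s).
Then INNER JOIN `visits z` on node_id: keep only rows whose y.node_id appears in z.
Result: 3 row(s).

3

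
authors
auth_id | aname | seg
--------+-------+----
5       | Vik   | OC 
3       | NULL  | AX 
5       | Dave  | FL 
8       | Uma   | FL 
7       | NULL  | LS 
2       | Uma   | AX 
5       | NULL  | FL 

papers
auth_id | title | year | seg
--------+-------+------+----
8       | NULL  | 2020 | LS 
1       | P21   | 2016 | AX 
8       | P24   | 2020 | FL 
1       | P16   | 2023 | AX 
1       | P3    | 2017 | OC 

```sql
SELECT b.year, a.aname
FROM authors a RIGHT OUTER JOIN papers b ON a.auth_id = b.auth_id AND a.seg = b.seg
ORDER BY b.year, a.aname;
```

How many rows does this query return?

5

RIGHT JOIN keeps every row from `papers`; unmatched rows get NULL for `authors`'s columns.
Matching on a.auth_id = b.auth_id AND a.seg = b.seg.
Matched pairs: 1; unmatched b rows kept: 4.
Total: 1 matched + 4 padded = 5 rows.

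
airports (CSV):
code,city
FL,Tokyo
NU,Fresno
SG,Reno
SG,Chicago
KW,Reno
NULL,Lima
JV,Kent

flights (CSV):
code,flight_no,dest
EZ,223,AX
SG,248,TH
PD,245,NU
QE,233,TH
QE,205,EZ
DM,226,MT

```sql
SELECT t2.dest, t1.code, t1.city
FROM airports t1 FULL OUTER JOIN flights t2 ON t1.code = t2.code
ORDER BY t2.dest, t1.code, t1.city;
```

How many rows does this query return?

FULL OUTER JOIN keeps every row from both sides; unmatched rows get NULL for the other side's columns.
Matching on t1.code = t2.code. A NULL in a compared column never satisfies the condition.
- t1 row (code=FL): no match → kept, t2 columns NULL.
- t1 row (code=NU): no match → kept, t2 columns NULL.
- t1 row (code=SG): matches 1 t2 row(s) → 1 output row(s).
- t1 row (code=SG): matches 1 t2 row(s) → 1 output row(s).
- t1 row (code=KW): no match → kept, t2 columns NULL.
- t1 row (code=NULL): no match → kept, t2 columns NULL.
- t1 row (code=JV): no match → kept, t2 columns NULL.
- 5 row(s) from t2 found no t1 partner → padded with NULL.
Total: 2 matched + 10 padded = 12 rows.

12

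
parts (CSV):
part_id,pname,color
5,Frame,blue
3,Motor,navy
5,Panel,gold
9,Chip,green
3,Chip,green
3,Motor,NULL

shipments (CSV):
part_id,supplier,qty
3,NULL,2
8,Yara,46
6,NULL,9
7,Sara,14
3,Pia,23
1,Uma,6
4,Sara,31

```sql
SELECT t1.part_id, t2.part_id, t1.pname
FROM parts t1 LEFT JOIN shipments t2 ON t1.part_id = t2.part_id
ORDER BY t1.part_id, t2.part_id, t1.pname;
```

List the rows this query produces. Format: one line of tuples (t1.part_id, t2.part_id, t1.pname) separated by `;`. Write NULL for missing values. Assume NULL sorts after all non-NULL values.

LEFT JOIN keeps every row from `parts`; unmatched rows get NULL for `shipments`'s columns.
Matching on t1.part_id = t2.part_id.
Matched pairs: 6; unmatched t1 rows kept: 3.

(3, 3, Chip); (3, 3, Chip); (3, 3, Motor); (3, 3, Motor); (3, 3, Motor); (3, 3, Motor); (5, NULL, Frame); (5, NULL, Panel); (9, NULL, Chip)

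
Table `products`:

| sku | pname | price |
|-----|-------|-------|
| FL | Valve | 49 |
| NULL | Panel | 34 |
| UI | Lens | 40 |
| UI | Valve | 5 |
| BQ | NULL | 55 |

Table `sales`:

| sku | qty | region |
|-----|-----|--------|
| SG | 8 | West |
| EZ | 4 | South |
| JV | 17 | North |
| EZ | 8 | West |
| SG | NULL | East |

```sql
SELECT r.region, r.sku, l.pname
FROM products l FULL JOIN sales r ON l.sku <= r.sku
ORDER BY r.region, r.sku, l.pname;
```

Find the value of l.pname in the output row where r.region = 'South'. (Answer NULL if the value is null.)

NULL

FULL OUTER JOIN keeps every row from both sides; unmatched rows get NULL for the other side's columns.
Matching on l.sku <= r.sku. A NULL in a compared column never satisfies the condition.
- sku=FL: 3 matching r row(s), so 3 row(s) emitted.
- sku=NULL: no r row matches, row kept with r columns NULL.
- sku=UI: no r row matches, row kept with r columns NULL.
- sku=UI: no r row matches, row kept with r columns NULL.
- sku=BQ: 5 matching r row(s), so 5 row(s) emitted.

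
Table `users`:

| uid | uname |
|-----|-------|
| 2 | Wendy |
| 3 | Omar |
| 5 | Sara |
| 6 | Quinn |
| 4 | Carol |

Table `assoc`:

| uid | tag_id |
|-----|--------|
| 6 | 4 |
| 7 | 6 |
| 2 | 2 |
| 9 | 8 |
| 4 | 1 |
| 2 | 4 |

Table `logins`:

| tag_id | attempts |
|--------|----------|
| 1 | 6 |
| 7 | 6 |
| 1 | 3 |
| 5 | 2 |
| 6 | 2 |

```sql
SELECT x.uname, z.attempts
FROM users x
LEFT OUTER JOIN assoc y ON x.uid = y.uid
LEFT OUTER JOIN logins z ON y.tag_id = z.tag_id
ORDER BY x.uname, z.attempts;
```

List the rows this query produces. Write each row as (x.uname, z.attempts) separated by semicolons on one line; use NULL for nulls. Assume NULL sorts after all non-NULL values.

Step 1 — x LEFT JOIN y on uid → 6 row(s).
Then LEFT JOIN `logins z` on tag_id: each of those 6 rows is kept; rows whose y.tag_id has no match in z get NULL for z's columns.

(Carol, 3); (Carol, 6); (Omar, NULL); (Quinn, NULL); (Sara, NULL); (Wendy, NULL); (Wendy, NULL)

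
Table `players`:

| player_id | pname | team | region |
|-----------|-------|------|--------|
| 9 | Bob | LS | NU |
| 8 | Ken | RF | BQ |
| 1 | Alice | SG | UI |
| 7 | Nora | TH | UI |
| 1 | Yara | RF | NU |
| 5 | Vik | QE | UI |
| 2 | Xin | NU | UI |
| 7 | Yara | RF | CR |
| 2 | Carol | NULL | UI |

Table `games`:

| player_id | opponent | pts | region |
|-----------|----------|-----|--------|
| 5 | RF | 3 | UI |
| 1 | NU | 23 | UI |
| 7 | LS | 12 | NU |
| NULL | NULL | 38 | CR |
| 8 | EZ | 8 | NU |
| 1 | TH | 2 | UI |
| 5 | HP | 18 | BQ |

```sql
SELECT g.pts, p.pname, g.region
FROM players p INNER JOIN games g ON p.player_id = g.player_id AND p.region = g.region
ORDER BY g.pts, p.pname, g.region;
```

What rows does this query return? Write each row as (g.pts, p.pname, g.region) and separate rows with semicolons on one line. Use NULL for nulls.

(2, Alice, UI); (3, Vik, UI); (23, Alice, UI)

INNER JOIN keeps only pairs where the ON condition holds.
Matching on p.player_id = g.player_id AND p.region = g.region. A NULL in a compared column never satisfies the condition.
- p (player_id=9, region=NU) has no partner → excluded.
- p (player_id=8, region=BQ) has no partner → excluded.
- p (player_id=1, region=UI) pairs with 2 row(s) of g.
- p (player_id=7, region=UI) has no partner → excluded.
- p (player_id=1, region=NU) has no partner → excluded.
- p (player_id=5, region=UI) pairs with 1 row(s) of g.
- p (player_id=2, region=UI) has no partner → excluded.
- p (player_id=7, region=CR) has no partner → excluded.
- p (player_id=2, region=UI) has no partner → excluded.
After projecting and ordering:
g.pts | p.pname | g.region
2 | Alice | UI
3 | Vik | UI
23 | Alice | UI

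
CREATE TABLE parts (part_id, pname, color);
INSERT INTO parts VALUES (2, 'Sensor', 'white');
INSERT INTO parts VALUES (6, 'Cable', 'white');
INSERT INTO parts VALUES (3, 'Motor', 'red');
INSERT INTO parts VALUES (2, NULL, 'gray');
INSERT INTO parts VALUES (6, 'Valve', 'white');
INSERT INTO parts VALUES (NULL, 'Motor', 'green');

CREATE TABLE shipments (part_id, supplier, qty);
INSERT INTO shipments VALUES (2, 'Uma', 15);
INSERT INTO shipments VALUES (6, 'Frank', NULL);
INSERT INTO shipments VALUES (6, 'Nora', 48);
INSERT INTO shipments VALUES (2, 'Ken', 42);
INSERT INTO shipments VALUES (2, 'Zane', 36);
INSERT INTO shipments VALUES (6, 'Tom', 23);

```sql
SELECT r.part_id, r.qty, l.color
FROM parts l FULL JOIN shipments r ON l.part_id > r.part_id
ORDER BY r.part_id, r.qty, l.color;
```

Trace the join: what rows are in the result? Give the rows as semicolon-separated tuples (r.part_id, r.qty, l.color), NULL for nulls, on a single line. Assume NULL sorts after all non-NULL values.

FULL OUTER JOIN keeps every row from both sides; unmatched rows get NULL for the other side's columns.
Matching on l.part_id > r.part_id. A NULL in a compared column never satisfies the condition.
- l (part_id=2) has no partner → padded with NULL.
- l (part_id=6) pairs with 3 row(s) of r.
- l (part_id=3) pairs with 3 row(s) of r.
- l (part_id=2) has no partner → padded with NULL.
- l (part_id=6) pairs with 3 row(s) of r.
- l (part_id=NULL) has no partner → padded with NULL.
- plus 3 unmatched r row(s), each kept with NULL l columns.

(2, 15, red); (2, 15, white); (2, 15, white); (2, 36, red); (2, 36, white); (2, 36, white); (2, 42, red); (2, 42, white); (2, 42, white); (6, 23, NULL); (6, 48, NULL); (6, NULL, NULL); (NULL, NULL, gray); (NULL, NULL, green); (NULL, NULL, white)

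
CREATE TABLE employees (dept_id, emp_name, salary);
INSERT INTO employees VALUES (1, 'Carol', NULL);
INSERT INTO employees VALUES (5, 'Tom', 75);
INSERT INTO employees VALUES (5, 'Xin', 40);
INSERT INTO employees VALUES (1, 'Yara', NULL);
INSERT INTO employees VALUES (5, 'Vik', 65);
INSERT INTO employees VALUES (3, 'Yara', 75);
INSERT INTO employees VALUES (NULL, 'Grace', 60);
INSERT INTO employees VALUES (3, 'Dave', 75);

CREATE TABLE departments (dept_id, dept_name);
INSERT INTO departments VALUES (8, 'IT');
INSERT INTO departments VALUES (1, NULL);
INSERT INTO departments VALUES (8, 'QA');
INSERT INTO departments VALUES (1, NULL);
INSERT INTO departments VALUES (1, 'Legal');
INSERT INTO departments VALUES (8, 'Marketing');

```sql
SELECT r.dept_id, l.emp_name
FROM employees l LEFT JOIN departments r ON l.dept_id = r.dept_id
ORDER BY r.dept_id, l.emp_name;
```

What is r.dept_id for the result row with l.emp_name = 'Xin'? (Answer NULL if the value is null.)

LEFT JOIN keeps every row from `employees`; unmatched rows get NULL for `departments`'s columns.
Matching on l.dept_id = r.dept_id. A NULL in a compared column never satisfies the condition.
Matched pairs: 6; unmatched l rows kept: 6.

NULL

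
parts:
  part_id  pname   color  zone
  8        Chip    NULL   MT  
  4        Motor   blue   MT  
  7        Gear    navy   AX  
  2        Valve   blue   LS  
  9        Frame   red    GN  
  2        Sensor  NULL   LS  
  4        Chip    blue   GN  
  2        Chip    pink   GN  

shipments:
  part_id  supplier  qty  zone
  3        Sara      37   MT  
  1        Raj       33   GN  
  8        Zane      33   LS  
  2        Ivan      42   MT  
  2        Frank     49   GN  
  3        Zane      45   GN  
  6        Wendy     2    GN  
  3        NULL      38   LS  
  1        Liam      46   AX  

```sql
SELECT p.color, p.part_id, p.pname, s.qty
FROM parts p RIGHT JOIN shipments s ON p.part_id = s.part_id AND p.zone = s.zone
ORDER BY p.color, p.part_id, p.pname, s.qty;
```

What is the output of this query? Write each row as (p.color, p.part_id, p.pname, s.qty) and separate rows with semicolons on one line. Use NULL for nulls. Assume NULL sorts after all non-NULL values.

(pink, 2, Chip, 49); (NULL, NULL, NULL, 2); (NULL, NULL, NULL, 33); (NULL, NULL, NULL, 33); (NULL, NULL, NULL, 37); (NULL, NULL, NULL, 38); (NULL, NULL, NULL, 42); (NULL, NULL, NULL, 45); (NULL, NULL, NULL, 46)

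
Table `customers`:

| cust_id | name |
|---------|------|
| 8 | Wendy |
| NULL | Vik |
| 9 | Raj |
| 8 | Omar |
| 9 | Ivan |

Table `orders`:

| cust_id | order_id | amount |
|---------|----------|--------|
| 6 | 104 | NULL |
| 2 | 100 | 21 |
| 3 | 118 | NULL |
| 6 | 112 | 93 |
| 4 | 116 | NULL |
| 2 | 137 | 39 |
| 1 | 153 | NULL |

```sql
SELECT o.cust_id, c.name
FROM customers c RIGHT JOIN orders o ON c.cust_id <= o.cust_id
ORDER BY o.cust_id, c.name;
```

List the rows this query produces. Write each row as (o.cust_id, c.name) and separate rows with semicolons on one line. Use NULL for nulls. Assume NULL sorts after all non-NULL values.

RIGHT JOIN keeps every row from `orders`; unmatched rows get NULL for `customers`'s columns.
Matching on c.cust_id <= o.cust_id. A NULL in a compared column never satisfies the condition.
- c (cust_id=8) has no partner in o.
- c (cust_id=NULL) has no partner in o.
- c (cust_id=9) has no partner in o.
- c (cust_id=8) has no partner in o.
- c (cust_id=9) has no partner in o.
- 7 o row(s) had no c match → kept, c columns NULL.
After projecting and ordering:
o.cust_id | c.name
1 | NULL
2 | NULL
2 | NULL
3 | NULL
4 | NULL
6 | NULL
6 | NULL

(1, NULL); (2, NULL); (2, NULL); (3, NULL); (4, NULL); (6, NULL); (6, NULL)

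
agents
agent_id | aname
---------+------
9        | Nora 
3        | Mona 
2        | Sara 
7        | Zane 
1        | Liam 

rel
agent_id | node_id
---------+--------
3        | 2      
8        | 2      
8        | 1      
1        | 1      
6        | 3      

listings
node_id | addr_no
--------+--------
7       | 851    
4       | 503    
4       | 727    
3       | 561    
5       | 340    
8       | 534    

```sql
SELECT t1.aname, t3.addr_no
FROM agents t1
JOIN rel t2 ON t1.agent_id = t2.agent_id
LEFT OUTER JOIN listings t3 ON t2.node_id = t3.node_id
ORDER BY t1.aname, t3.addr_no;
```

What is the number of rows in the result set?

2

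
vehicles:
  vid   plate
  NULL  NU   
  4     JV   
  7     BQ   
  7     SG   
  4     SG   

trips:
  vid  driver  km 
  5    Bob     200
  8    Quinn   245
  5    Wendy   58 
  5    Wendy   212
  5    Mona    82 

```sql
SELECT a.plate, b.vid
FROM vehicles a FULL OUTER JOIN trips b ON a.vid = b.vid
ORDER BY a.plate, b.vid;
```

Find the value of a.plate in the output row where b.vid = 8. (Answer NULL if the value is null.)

NULL

FULL OUTER JOIN keeps every row from both sides; unmatched rows get NULL for the other side's columns.
Matching on a.vid = b.vid. A NULL in a compared column never satisfies the condition.
Matched pairs: 0; unmatched a rows kept: 5; unmatched b rows kept: 5.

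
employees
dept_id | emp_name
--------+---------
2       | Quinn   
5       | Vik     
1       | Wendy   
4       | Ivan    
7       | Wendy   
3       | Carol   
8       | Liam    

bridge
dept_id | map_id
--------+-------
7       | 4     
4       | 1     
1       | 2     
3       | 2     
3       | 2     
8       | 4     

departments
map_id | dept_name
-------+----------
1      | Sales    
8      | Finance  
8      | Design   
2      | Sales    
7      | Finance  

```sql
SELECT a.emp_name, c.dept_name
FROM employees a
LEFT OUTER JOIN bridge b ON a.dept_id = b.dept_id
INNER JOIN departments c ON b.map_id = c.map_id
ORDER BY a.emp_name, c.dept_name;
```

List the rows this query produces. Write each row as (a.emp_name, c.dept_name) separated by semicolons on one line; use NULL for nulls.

Joins associate left-to-right: employees LEFT JOIN bridge on dept_id gives 8 intermediate row(s).
Then INNER JOIN `departments c` on map_id: keep only rows whose b.map_id appears in c.

(Carol, Sales); (Carol, Sales); (Ivan, Sales); (Wendy, Sales)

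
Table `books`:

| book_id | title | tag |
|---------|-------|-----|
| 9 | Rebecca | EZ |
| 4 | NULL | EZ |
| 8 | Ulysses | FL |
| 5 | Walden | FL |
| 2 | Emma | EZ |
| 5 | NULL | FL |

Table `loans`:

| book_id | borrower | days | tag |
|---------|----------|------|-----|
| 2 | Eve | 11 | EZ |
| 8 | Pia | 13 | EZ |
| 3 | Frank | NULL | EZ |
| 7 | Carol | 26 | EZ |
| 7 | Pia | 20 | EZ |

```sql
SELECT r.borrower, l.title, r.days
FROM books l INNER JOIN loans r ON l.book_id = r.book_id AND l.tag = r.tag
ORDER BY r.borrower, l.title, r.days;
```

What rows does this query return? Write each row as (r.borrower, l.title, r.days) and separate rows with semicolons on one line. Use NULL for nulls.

(Eve, Emma, 11)

INNER JOIN keeps only pairs where the ON condition holds.
Matching on l.book_id = r.book_id AND l.tag = r.tag.
- l row (book_id=9, tag=EZ): no match → dropped.
- l row (book_id=4, tag=EZ): no match → dropped.
- l row (book_id=8, tag=FL): no match → dropped.
- l row (book_id=5, tag=FL): no match → dropped.
- l row (book_id=2, tag=EZ): matches 1 r row(s) → 1 output row(s).
- l row (book_id=5, tag=FL): no match → dropped.
After projecting and ordering:
r.borrower | l.title | r.days
Eve | Emma | 11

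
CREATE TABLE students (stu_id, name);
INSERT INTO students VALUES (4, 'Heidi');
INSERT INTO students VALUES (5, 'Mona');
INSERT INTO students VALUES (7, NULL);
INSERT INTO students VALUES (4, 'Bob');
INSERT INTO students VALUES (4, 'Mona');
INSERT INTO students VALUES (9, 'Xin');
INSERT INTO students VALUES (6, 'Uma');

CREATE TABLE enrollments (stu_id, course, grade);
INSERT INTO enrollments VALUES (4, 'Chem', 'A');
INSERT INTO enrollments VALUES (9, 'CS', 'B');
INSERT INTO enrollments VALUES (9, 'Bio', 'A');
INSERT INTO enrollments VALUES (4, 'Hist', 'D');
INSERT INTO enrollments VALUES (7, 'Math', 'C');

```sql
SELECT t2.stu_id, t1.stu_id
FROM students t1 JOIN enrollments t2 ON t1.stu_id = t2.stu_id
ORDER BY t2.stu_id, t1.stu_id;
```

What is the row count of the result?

9

INNER JOIN keeps only pairs where the ON condition holds.
Matching on t1.stu_id = t2.stu_id.
- t1 (stu_id=4) pairs with 2 row(s) of t2.
- t1 (stu_id=5) has no partner → excluded.
- t1 (stu_id=7) pairs with 1 row(s) of t2.
- t1 (stu_id=4) pairs with 2 row(s) of t2.
- t1 (stu_id=4) pairs with 2 row(s) of t2.
- t1 (stu_id=9) pairs with 2 row(s) of t2.
- t1 (stu_id=6) has no partner → excluded.
Total: 9 rows.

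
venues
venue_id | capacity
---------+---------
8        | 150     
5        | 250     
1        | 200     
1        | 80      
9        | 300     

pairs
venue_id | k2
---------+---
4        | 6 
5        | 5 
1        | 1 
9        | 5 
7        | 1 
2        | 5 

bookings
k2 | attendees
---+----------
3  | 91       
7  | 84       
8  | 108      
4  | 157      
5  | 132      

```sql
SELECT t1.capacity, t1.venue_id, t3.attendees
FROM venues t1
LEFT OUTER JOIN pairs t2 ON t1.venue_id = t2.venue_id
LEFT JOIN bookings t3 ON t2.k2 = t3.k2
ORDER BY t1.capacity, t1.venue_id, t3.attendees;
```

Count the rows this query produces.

Step 1 — t1 LEFT JOIN t2 on venue_id → 5 row(s).
Then LEFT JOIN `bookings t3` on k2: each of those 5 rows is kept; rows whose t2.k2 has no match in t3 get NULL for t3's columns.
Result: 5 row(s).

5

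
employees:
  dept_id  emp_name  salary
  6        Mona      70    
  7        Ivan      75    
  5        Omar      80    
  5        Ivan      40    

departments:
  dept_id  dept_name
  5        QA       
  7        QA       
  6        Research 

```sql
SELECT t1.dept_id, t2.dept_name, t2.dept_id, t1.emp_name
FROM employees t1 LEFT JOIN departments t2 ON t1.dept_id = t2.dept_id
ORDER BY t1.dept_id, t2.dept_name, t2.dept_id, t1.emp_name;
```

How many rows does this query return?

LEFT JOIN keeps every row from `employees`; unmatched rows get NULL for `departments`'s columns.
Matching on t1.dept_id = t2.dept_id.
- dept_id=6: 1 matching t2 row(s), so 1 row(s) emitted.
- dept_id=7: 1 matching t2 row(s), so 1 row(s) emitted.
- dept_id=5: 1 matching t2 row(s), so 1 row(s) emitted.
- dept_id=5: 1 matching t2 row(s), so 1 row(s) emitted.
Total: 4 rows.

4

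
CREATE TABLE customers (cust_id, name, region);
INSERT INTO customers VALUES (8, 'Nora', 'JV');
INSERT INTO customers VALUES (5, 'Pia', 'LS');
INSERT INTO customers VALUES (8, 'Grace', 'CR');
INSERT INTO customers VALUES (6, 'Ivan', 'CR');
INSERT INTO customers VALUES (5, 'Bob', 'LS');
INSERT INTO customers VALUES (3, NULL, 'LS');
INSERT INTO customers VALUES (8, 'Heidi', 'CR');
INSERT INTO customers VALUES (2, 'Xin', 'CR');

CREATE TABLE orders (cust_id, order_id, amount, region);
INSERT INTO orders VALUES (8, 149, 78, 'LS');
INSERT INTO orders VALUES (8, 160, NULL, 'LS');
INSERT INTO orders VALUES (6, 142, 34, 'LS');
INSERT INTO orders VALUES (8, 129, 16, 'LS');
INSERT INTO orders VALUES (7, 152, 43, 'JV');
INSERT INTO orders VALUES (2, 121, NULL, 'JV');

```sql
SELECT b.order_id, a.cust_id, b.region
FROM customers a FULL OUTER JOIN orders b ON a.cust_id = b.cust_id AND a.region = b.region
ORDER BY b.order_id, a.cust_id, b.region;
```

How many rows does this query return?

14

FULL OUTER JOIN keeps every row from both sides; unmatched rows get NULL for the other side's columns.
Matching on a.cust_id = b.cust_id AND a.region = b.region.
- a[0] cust_id=8, region=JV → no match; kept with NULLs on the b side.
- a[1] cust_id=5, region=LS → no match; kept with NULLs on the b side.
- a[2] cust_id=8, region=CR → no match; kept with NULLs on the b side.
- a[3] cust_id=6, region=CR → no match; kept with NULLs on the b side.
- a[4] cust_id=5, region=LS → no match; kept with NULLs on the b side.
- a[5] cust_id=3, region=LS → no match; kept with NULLs on the b side.
- a[6] cust_id=8, region=CR → no match; kept with NULLs on the b side.
- a[7] cust_id=2, region=CR → no match; kept with NULLs on the b side.
- 6 row(s) from b found no a partner → padded with NULL.
Total: 0 matched + 14 padded = 14 rows.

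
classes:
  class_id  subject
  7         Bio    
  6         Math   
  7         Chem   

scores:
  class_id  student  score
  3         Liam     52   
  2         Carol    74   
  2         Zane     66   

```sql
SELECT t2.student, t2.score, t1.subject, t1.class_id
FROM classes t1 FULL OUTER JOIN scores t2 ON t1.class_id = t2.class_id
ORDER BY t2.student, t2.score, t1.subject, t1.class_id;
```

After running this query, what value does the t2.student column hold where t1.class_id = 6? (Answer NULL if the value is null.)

FULL OUTER JOIN keeps every row from both sides; unmatched rows get NULL for the other side's columns.
Matching on t1.class_id = t2.class_id.
- t1[0] class_id=7 → no match; kept with NULLs on the t2 side.
- t1[1] class_id=6 → no match; kept with NULLs on the t2 side.
- t1[2] class_id=7 → no match; kept with NULLs on the t2 side.
- 3 t2 row(s) had no t1 match → kept, t1 columns NULL.

NULL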